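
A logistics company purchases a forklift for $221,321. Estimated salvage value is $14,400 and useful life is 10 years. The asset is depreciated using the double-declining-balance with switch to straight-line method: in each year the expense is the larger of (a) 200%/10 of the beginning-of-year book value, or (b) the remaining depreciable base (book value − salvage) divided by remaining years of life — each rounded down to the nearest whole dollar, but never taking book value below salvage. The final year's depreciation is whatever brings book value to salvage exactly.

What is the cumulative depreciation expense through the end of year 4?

Depreciable base = $221,321 − $14,400 = $206,921.
Year 1: DB = ⌊$221,321 × 200%/10⌋ = $44,264; SL = ⌊$206,921/10⌋ = $20,692 → take DB $44,264. Book value $177,057.
Year 2: DB = ⌊$177,057 × 200%/10⌋ = $35,411; SL = ⌊$162,657/9⌋ = $18,073 → take DB $35,411. Book value $141,646.
Year 3: DB = ⌊$141,646 × 200%/10⌋ = $28,329; SL = ⌊$127,246/8⌋ = $15,905 → take DB $28,329. Book value $113,317.
Year 4: DB = ⌊$113,317 × 200%/10⌋ = $22,663; SL = ⌊$98,917/7⌋ = $14,131 → take DB $22,663. Book value $90,654.
Accumulated through year 4 = $221,321 − $90,654 = $130,667.

$130,667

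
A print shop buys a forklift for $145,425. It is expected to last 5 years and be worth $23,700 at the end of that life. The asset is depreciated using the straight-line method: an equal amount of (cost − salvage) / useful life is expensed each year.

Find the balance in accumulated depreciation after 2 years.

Depreciable base = $145,425 − $23,700 = $121,725.
Annual expense = $121,725 / 5 = $24,345.
End of year 1: book value $121,080.
End of year 2: book value $96,735.
Accumulated through year 2 = $145,425 − $96,735 = $48,690.

$48,690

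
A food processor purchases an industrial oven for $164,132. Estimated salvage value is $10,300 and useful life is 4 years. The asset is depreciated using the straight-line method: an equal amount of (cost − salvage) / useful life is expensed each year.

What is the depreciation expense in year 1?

Depreciable base = $164,132 − $10,300 = $153,832.
Annual expense = $153,832 / 4 = $38,458.

$38,458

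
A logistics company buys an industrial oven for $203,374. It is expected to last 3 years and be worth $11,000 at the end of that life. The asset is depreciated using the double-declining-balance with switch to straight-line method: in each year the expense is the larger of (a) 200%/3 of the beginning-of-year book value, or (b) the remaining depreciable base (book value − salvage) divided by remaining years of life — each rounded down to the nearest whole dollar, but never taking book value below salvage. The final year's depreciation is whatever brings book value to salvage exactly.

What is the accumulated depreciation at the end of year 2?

$180,776

Depreciable base = $203,374 − $11,000 = $192,374.
Year 1: DB = ⌊$203,374 × 200%/3⌋ = $135,582; SL = ⌊$192,374/3⌋ = $64,124 → take DB $135,582. Book value $67,792.
Year 2: DB = ⌊$67,792 × 200%/3⌋ = $45,194; SL = ⌊$56,792/2⌋ = $28,396 → take DB $45,194. Book value $22,598.
Accumulated through year 2 = $203,374 − $22,598 = $180,776.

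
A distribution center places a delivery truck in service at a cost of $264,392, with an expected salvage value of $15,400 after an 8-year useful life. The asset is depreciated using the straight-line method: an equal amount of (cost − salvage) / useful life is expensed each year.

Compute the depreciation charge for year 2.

$31,124

Depreciable base = $264,392 − $15,400 = $248,992.
Annual expense = $248,992 / 8 = $31,124.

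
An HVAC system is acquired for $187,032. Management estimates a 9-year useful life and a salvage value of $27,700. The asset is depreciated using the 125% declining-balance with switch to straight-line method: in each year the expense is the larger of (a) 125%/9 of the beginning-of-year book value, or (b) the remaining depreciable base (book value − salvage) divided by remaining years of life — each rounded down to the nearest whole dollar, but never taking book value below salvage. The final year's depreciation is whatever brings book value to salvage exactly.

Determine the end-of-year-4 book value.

Depreciable base = $187,032 − $27,700 = $159,332.
Year 1: DB = ⌊$187,032 × 125%/9⌋ = $25,976; SL = ⌊$159,332/9⌋ = $17,703 → take DB $25,976. Book value $161,056.
Year 2: DB = ⌊$161,056 × 125%/9⌋ = $22,368; SL = ⌊$133,356/8⌋ = $16,669 → take DB $22,368. Book value $138,688.
Year 3: DB = ⌊$138,688 × 125%/9⌋ = $19,262; SL = ⌊$110,988/7⌋ = $15,855 → take DB $19,262. Book value $119,426.
Year 4: DB = ⌊$119,426 × 125%/9⌋ = $16,586; SL = ⌊$91,726/6⌋ = $15,287 → take DB $16,586. Book value $102,840.

$102,840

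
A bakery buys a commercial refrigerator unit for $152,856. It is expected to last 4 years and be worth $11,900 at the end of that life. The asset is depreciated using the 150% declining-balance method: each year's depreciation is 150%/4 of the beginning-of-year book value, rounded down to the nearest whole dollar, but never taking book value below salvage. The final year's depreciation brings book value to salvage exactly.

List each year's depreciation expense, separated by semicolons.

Depreciable base = $152,856 − $11,900 = $140,956.
Year 1: ⌊$152,856 × 150%/4⌋ = $57,321. Book value $95,535.
Year 2: ⌊$95,535 × 150%/4⌋ = $35,825. Book value $59,710.
Year 3: ⌊$59,710 × 150%/4⌋ = $22,391. Book value $37,319.
Year 4 (final): $37,319 − $11,900 = $25,419. Book value $11,900.

$57,321; $35,825; $22,391; $25,419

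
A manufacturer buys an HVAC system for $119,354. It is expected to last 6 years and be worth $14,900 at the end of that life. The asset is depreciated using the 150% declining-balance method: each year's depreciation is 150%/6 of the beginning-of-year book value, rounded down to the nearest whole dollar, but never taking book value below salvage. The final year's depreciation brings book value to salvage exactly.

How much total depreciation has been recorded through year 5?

Depreciable base = $119,354 − $14,900 = $104,454.
Year 1: ⌊$119,354 × 150%/6⌋ = $29,838. Book value $89,516.
Year 2: ⌊$89,516 × 150%/6⌋ = $22,379. Book value $67,137.
Year 3: ⌊$67,137 × 150%/6⌋ = $16,784. Book value $50,353.
Year 4: ⌊$50,353 × 150%/6⌋ = $12,588. Book value $37,765.
Year 5: ⌊$37,765 × 150%/6⌋ = $9,441. Book value $28,324.
Accumulated through year 5 = $119,354 − $28,324 = $91,030.

$91,030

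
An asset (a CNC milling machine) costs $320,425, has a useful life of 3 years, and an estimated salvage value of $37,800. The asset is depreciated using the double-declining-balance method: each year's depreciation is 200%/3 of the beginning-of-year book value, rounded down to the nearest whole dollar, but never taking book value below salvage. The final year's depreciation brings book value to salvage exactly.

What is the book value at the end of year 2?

$37,800

Depreciable base = $320,425 − $37,800 = $282,625.
Year 1: ⌊$320,425 × 200%/3⌋ = $213,616. Book value $106,809.
Year 2: ⌊$106,809 × 200%/3⌋ = $71,206, capped at $69,009. Book value $37,800.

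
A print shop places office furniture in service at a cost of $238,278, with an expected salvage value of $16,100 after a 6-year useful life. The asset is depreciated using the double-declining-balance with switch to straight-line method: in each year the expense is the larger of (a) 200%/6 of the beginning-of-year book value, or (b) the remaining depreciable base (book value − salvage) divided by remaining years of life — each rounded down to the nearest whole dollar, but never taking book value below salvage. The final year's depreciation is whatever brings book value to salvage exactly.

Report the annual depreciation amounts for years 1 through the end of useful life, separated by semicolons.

$79,426; $52,950; $35,300; $23,534; $15,689; $15,279

Depreciable base = $238,278 − $16,100 = $222,178.
Year 1: DB = ⌊$238,278 × 200%/6⌋ = $79,426; SL = ⌊$222,178/6⌋ = $37,029 → take DB $79,426. Book value $158,852.
Year 2: DB = ⌊$158,852 × 200%/6⌋ = $52,950; SL = ⌊$142,752/5⌋ = $28,550 → take DB $52,950. Book value $105,902.
Year 3: DB = ⌊$105,902 × 200%/6⌋ = $35,300; SL = ⌊$89,802/4⌋ = $22,450 → take DB $35,300. Book value $70,602.
Year 4: DB = ⌊$70,602 × 200%/6⌋ = $23,534; SL = ⌊$54,502/3⌋ = $18,167 → take DB $23,534. Book value $47,068.
Year 5: DB = ⌊$47,068 × 200%/6⌋ = $15,689; SL = ⌊$30,968/2⌋ = $15,484 → take DB $15,689. Book value $31,379.
Year 6 (final): $31,379 − $16,100 = $15,279. Book value $16,100.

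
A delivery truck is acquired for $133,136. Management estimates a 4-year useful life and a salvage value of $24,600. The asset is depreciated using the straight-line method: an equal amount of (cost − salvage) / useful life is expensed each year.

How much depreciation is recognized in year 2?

Depreciable base = $133,136 − $24,600 = $108,536.
Annual expense = $108,536 / 4 = $27,134.

$27,134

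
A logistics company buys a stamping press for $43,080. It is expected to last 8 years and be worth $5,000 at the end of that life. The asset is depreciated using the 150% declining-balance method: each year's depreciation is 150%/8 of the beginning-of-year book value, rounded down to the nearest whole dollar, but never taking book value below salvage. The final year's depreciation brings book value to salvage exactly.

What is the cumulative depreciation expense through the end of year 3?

Depreciable base = $43,080 − $5,000 = $38,080.
Year 1: ⌊$43,080 × 150%/8⌋ = $8,077. Book value $35,003.
Year 2: ⌊$35,003 × 150%/8⌋ = $6,563. Book value $28,440.
Year 3: ⌊$28,440 × 150%/8⌋ = $5,332. Book value $23,108.
Accumulated through year 3 = $43,080 − $23,108 = $19,972.

$19,972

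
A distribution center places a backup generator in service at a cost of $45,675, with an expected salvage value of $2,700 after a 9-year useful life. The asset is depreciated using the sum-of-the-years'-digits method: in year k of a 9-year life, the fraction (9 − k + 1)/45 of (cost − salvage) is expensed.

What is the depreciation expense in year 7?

Depreciable base = $45,675 − $2,700 = $42,975.
Sum of the years' digits = 9+8+7+6+5+4+3+2+1 = 45.
Year 1: $42,975 × 9/45 = $8,595. Book value $37,080.
Year 2: $42,975 × 8/45 = $7,640. Book value $29,440.
Year 3: $42,975 × 7/45 = $6,685. Book value $22,755.
Year 4: $42,975 × 6/45 = $5,730. Book value $17,025.
Year 5: $42,975 × 5/45 = $4,775. Book value $12,250.
Year 6: $42,975 × 4/45 = $3,820. Book value $8,430.
Year 7: $42,975 × 3/45 = $2,865. Book value $5,565.

$2,865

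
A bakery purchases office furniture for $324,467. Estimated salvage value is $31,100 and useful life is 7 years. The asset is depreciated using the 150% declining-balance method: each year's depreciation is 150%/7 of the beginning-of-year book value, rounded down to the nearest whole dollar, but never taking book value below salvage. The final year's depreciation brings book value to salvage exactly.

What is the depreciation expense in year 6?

Depreciable base = $324,467 − $31,100 = $293,367.
Year 1: ⌊$324,467 × 150%/7⌋ = $69,528. Book value $254,939.
Year 2: ⌊$254,939 × 150%/7⌋ = $54,629. Book value $200,310.
Year 3: ⌊$200,310 × 150%/7⌋ = $42,923. Book value $157,387.
Year 4: ⌊$157,387 × 150%/7⌋ = $33,725. Book value $123,662.
Year 5: ⌊$123,662 × 150%/7⌋ = $26,499. Book value $97,163.
Year 6: ⌊$97,163 × 150%/7⌋ = $20,820. Book value $76,343.

$20,820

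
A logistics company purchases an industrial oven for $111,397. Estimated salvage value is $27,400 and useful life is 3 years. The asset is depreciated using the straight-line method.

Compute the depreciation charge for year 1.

Depreciable base = $111,397 − $27,400 = $83,997.
Annual expense = $83,997 / 3 = $27,999.

$27,999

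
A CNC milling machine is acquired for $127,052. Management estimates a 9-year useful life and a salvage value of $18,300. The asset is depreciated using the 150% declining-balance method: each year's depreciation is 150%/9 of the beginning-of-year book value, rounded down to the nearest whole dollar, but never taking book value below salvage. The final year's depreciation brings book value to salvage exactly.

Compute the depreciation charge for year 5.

Depreciable base = $127,052 − $18,300 = $108,752.
Year 1: ⌊$127,052 × 150%/9⌋ = $21,175. Book value $105,877.
Year 2: ⌊$105,877 × 150%/9⌋ = $17,646. Book value $88,231.
Year 3: ⌊$88,231 × 150%/9⌋ = $14,705. Book value $73,526.
Year 4: ⌊$73,526 × 150%/9⌋ = $12,254. Book value $61,272.
Year 5: ⌊$61,272 × 150%/9⌋ = $10,212. Book value $51,060.

$10,212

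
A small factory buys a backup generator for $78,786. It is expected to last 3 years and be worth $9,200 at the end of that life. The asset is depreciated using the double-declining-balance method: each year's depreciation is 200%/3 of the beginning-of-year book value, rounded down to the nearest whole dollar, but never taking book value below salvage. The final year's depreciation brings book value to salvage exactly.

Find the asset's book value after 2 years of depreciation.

Depreciable base = $78,786 − $9,200 = $69,586.
Year 1: ⌊$78,786 × 200%/3⌋ = $52,524. Book value $26,262.
Year 2: ⌊$26,262 × 200%/3⌋ = $17,508, capped at $17,062. Book value $9,200.

$9,200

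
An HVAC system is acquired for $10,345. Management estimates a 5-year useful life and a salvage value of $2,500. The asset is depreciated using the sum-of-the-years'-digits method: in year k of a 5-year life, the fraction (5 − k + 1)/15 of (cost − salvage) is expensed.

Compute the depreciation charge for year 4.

Depreciable base = $10,345 − $2,500 = $7,845.
Sum of the years' digits = 5+4+3+2+1 = 15.
Year 1: $7,845 × 5/15 = $2,615. Book value $7,730.
Year 2: $7,845 × 4/15 = $2,092. Book value $5,638.
Year 3: $7,845 × 3/15 = $1,569. Book value $4,069.
Year 4: $7,845 × 2/15 = $1,046. Book value $3,023.

$1,046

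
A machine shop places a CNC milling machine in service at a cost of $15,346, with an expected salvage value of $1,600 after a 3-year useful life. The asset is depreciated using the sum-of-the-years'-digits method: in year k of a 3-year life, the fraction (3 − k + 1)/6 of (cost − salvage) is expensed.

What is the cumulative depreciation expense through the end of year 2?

$11,455

Depreciable base = $15,346 − $1,600 = $13,746.
Sum of the years' digits = 3+2+1 = 6.
Year 1: $13,746 × 3/6 = $6,873. Book value $8,473.
Year 2: $13,746 × 2/6 = $4,582. Book value $3,891.
Accumulated through year 2 = $15,346 − $3,891 = $11,455.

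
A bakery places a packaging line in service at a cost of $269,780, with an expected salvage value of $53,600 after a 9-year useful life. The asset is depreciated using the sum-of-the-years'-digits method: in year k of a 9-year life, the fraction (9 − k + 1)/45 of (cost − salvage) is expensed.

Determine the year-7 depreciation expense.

$14,412

Depreciable base = $269,780 − $53,600 = $216,180.
Sum of the years' digits = 9+8+7+6+5+4+3+2+1 = 45.
Year 1: $216,180 × 9/45 = $43,236. Book value $226,544.
Year 2: $216,180 × 8/45 = $38,432. Book value $188,112.
Year 3: $216,180 × 7/45 = $33,628. Book value $154,484.
Year 4: $216,180 × 6/45 = $28,824. Book value $125,660.
Year 5: $216,180 × 5/45 = $24,020. Book value $101,640.
Year 6: $216,180 × 4/45 = $19,216. Book value $82,424.
Year 7: $216,180 × 3/45 = $14,412. Book value $68,012.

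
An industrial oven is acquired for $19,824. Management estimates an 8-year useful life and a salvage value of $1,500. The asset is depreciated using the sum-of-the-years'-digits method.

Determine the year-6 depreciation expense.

$1,527

Depreciable base = $19,824 − $1,500 = $18,324.
Sum of the years' digits = 8+7+6+5+4+3+2+1 = 36.
Year 1: $18,324 × 8/36 = $4,072. Book value $15,752.
Year 2: $18,324 × 7/36 = $3,563. Book value $12,189.
Year 3: $18,324 × 6/36 = $3,054. Book value $9,135.
Year 4: $18,324 × 5/36 = $2,545. Book value $6,590.
Year 5: $18,324 × 4/36 = $2,036. Book value $4,554.
Year 6: $18,324 × 3/36 = $1,527. Book value $3,027.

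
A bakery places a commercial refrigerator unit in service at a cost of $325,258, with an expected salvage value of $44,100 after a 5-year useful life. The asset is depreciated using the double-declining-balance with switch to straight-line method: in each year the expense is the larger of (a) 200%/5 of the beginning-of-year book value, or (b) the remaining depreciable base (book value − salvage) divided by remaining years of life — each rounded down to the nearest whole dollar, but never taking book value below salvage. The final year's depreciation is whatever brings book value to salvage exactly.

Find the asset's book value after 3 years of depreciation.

Depreciable base = $325,258 − $44,100 = $281,158.
Year 1: DB = ⌊$325,258 × 200%/5⌋ = $130,103; SL = ⌊$281,158/5⌋ = $56,231 → take DB $130,103. Book value $195,155.
Year 2: DB = ⌊$195,155 × 200%/5⌋ = $78,062; SL = ⌊$151,055/4⌋ = $37,763 → take DB $78,062. Book value $117,093.
Year 3: DB = ⌊$117,093 × 200%/5⌋ = $46,837; SL = ⌊$72,993/3⌋ = $24,331 → take DB $46,837. Book value $70,256.

$70,256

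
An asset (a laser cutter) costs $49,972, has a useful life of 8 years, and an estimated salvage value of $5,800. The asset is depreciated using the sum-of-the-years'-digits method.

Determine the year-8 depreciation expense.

$1,227

Depreciable base = $49,972 − $5,800 = $44,172.
Sum of the years' digits = 8+7+6+5+4+3+2+1 = 36.
Year 1: $44,172 × 8/36 = $9,816. Book value $40,156.
Year 2: $44,172 × 7/36 = $8,589. Book value $31,567.
Year 3: $44,172 × 6/36 = $7,362. Book value $24,205.
Year 4: $44,172 × 5/36 = $6,135. Book value $18,070.
Year 5: $44,172 × 4/36 = $4,908. Book value $13,162.
Year 6: $44,172 × 3/36 = $3,681. Book value $9,481.
Year 7: $44,172 × 2/36 = $2,454. Book value $7,027.
Year 8: $44,172 × 1/36 = $1,227. Book value $5,800.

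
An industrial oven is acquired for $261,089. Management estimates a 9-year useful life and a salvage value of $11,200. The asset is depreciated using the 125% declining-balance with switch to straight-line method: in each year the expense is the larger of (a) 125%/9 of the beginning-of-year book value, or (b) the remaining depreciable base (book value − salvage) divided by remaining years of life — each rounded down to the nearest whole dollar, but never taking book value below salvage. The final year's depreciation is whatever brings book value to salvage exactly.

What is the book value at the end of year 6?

$88,957

Depreciable base = $261,089 − $11,200 = $249,889.
Year 1: DB = ⌊$261,089 × 125%/9⌋ = $36,262; SL = ⌊$249,889/9⌋ = $27,765 → take DB $36,262. Book value $224,827.
Year 2: DB = ⌊$224,827 × 125%/9⌋ = $31,225; SL = ⌊$213,627/8⌋ = $26,703 → take DB $31,225. Book value $193,602.
Year 3: DB = ⌊$193,602 × 125%/9⌋ = $26,889; SL = ⌊$182,402/7⌋ = $26,057 → take DB $26,889. Book value $166,713.
Year 4: DB = ⌊$166,713 × 125%/9⌋ = $23,154; SL = ⌊$155,513/6⌋ = $25,918 → take SL $25,918. Book value $140,795.
Year 5: DB = ⌊$140,795 × 125%/9⌋ = $19,554; SL = ⌊$129,595/5⌋ = $25,919 → take SL $25,919. Book value $114,876.
Year 6: DB = ⌊$114,876 × 125%/9⌋ = $15,955; SL = ⌊$103,676/4⌋ = $25,919 → take SL $25,919. Book value $88,957.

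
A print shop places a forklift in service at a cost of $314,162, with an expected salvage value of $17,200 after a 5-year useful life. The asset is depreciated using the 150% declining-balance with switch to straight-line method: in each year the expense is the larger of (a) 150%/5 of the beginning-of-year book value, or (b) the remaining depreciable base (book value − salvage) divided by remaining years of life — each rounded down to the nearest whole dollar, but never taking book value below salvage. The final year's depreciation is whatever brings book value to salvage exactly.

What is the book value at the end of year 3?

$107,758

Depreciable base = $314,162 − $17,200 = $296,962.
Year 1: DB = ⌊$314,162 × 150%/5⌋ = $94,248; SL = ⌊$296,962/5⌋ = $59,392 → take DB $94,248. Book value $219,914.
Year 2: DB = ⌊$219,914 × 150%/5⌋ = $65,974; SL = ⌊$202,714/4⌋ = $50,678 → take DB $65,974. Book value $153,940.
Year 3: DB = ⌊$153,940 × 150%/5⌋ = $46,182; SL = ⌊$136,740/3⌋ = $45,580 → take DB $46,182. Book value $107,758.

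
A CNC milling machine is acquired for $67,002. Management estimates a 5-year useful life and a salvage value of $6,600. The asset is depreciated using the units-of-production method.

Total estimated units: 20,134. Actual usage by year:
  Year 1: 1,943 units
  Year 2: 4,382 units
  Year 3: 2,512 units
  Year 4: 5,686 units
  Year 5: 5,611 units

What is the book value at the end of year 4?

Depreciable base = $67,002 − $6,600 = $60,402.
Rate = $60,402 / 20,134 units = $3 per unit.
Year 1: 1,943 × $3 = $5,829. Book value $61,173.
Year 2: 4,382 × $3 = $13,146. Book value $48,027.
Year 3: 2,512 × $3 = $7,536. Book value $40,491.
Year 4: 5,686 × $3 = $17,058. Book value $23,433.

$23,433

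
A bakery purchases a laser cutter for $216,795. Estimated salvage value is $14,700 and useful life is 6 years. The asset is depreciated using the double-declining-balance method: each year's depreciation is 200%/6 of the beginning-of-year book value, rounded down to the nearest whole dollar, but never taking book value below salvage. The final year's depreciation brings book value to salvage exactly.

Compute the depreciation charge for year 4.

$21,412

Depreciable base = $216,795 − $14,700 = $202,095.
Year 1: ⌊$216,795 × 200%/6⌋ = $72,265. Book value $144,530.
Year 2: ⌊$144,530 × 200%/6⌋ = $48,176. Book value $96,354.
Year 3: ⌊$96,354 × 200%/6⌋ = $32,118. Book value $64,236.
Year 4: ⌊$64,236 × 200%/6⌋ = $21,412. Book value $42,824.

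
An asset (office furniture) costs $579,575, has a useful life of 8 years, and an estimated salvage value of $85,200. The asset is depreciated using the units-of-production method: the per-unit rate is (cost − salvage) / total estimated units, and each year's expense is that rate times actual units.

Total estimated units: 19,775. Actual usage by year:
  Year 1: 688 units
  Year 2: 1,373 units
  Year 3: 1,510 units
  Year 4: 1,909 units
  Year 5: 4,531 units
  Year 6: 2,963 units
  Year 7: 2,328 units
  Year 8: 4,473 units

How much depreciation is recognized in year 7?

$58,200

Depreciable base = $579,575 − $85,200 = $494,375.
Rate = $494,375 / 19,775 units = $25 per unit.
Year 1: 688 × $25 = $17,200. Book value $562,375.
Year 2: 1,373 × $25 = $34,325. Book value $528,050.
Year 3: 1,510 × $25 = $37,750. Book value $490,300.
Year 4: 1,909 × $25 = $47,725. Book value $442,575.
Year 5: 4,531 × $25 = $113,275. Book value $329,300.
Year 6: 2,963 × $25 = $74,075. Book value $255,225.
Year 7: 2,328 × $25 = $58,200. Book value $197,025.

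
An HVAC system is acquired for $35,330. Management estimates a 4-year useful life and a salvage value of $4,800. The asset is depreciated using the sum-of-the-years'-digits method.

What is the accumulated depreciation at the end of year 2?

Depreciable base = $35,330 − $4,800 = $30,530.
Sum of the years' digits = 4+3+2+1 = 10.
Year 1: $30,530 × 4/10 = $12,212. Book value $23,118.
Year 2: $30,530 × 3/10 = $9,159. Book value $13,959.
Accumulated through year 2 = $35,330 − $13,959 = $21,371.

$21,371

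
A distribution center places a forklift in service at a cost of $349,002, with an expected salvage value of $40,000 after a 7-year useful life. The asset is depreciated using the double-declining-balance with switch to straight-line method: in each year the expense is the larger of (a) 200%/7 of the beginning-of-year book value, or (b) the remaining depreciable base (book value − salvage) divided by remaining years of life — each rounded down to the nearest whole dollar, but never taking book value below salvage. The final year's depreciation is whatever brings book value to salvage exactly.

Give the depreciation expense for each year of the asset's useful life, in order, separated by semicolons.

$99,714; $71,225; $50,875; $36,339; $25,956; $18,540; $6,353

Depreciable base = $349,002 − $40,000 = $309,002.
Year 1: DB = ⌊$349,002 × 200%/7⌋ = $99,714; SL = ⌊$309,002/7⌋ = $44,143 → take DB $99,714. Book value $249,288.
Year 2: DB = ⌊$249,288 × 200%/7⌋ = $71,225; SL = ⌊$209,288/6⌋ = $34,881 → take DB $71,225. Book value $178,063.
Year 3: DB = ⌊$178,063 × 200%/7⌋ = $50,875; SL = ⌊$138,063/5⌋ = $27,612 → take DB $50,875. Book value $127,188.
Year 4: DB = ⌊$127,188 × 200%/7⌋ = $36,339; SL = ⌊$87,188/4⌋ = $21,797 → take DB $36,339. Book value $90,849.
Year 5: DB = ⌊$90,849 × 200%/7⌋ = $25,956; SL = ⌊$50,849/3⌋ = $16,949 → take DB $25,956. Book value $64,893.
Year 6: DB = ⌊$64,893 × 200%/7⌋ = $18,540; SL = ⌊$24,893/2⌋ = $12,446 → take DB $18,540. Book value $46,353.
Year 7 (final): $46,353 − $40,000 = $6,353. Book value $40,000.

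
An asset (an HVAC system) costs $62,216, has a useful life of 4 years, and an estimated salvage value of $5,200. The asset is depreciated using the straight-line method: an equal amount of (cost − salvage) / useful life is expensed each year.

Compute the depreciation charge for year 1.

$14,254

Depreciable base = $62,216 − $5,200 = $57,016.
Annual expense = $57,016 / 4 = $14,254.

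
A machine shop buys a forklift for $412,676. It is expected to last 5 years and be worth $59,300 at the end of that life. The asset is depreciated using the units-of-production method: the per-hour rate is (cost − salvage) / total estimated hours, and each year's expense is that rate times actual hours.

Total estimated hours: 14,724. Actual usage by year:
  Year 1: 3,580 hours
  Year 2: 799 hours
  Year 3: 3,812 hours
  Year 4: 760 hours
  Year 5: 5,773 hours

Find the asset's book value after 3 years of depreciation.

Depreciable base = $412,676 − $59,300 = $353,376.
Rate = $353,376 / 14,724 hours = $24 per hour.
Year 1: 3,580 × $24 = $85,920. Book value $326,756.
Year 2: 799 × $24 = $19,176. Book value $307,580.
Year 3: 3,812 × $24 = $91,488. Book value $216,092.

$216,092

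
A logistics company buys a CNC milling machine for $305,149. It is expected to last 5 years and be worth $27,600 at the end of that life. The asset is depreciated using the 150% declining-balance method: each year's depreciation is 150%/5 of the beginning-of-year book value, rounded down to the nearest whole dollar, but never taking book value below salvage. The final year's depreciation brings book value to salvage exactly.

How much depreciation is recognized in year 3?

Depreciable base = $305,149 − $27,600 = $277,549.
Year 1: ⌊$305,149 × 150%/5⌋ = $91,544. Book value $213,605.
Year 2: ⌊$213,605 × 150%/5⌋ = $64,081. Book value $149,524.
Year 3: ⌊$149,524 × 150%/5⌋ = $44,857. Book value $104,667.

$44,857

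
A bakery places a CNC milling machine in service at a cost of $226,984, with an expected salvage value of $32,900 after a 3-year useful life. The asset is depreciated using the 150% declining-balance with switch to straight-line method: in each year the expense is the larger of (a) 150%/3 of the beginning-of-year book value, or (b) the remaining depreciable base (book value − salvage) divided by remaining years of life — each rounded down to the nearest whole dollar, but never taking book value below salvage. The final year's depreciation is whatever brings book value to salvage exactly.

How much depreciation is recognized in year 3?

Depreciable base = $226,984 − $32,900 = $194,084.
Year 1: DB = ⌊$226,984 × 150%/3⌋ = $113,492; SL = ⌊$194,084/3⌋ = $64,694 → take DB $113,492. Book value $113,492.
Year 2: DB = ⌊$113,492 × 150%/3⌋ = $56,746; SL = ⌊$80,592/2⌋ = $40,296 → take DB $56,746. Book value $56,746.
Year 3 (final): $56,746 − $32,900 = $23,846. Book value $32,900.

$23,846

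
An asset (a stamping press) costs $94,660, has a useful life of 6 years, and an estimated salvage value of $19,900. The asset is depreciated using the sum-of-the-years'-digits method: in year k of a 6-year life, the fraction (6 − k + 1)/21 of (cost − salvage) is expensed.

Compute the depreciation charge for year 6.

$3,560

Depreciable base = $94,660 − $19,900 = $74,760.
Sum of the years' digits = 6+5+4+3+2+1 = 21.
Year 1: $74,760 × 6/21 = $21,360. Book value $73,300.
Year 2: $74,760 × 5/21 = $17,800. Book value $55,500.
Year 3: $74,760 × 4/21 = $14,240. Book value $41,260.
Year 4: $74,760 × 3/21 = $10,680. Book value $30,580.
Year 5: $74,760 × 2/21 = $7,120. Book value $23,460.
Year 6: $74,760 × 1/21 = $3,560. Book value $19,900.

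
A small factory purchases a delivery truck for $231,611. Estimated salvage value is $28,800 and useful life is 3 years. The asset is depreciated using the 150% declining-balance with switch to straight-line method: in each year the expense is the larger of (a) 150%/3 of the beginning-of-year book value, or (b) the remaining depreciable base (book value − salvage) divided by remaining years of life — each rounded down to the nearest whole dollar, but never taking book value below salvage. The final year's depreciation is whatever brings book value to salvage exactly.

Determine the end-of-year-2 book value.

$57,903

Depreciable base = $231,611 − $28,800 = $202,811.
Year 1: DB = ⌊$231,611 × 150%/3⌋ = $115,805; SL = ⌊$202,811/3⌋ = $67,603 → take DB $115,805. Book value $115,806.
Year 2: DB = ⌊$115,806 × 150%/3⌋ = $57,903; SL = ⌊$87,006/2⌋ = $43,503 → take DB $57,903. Book value $57,903.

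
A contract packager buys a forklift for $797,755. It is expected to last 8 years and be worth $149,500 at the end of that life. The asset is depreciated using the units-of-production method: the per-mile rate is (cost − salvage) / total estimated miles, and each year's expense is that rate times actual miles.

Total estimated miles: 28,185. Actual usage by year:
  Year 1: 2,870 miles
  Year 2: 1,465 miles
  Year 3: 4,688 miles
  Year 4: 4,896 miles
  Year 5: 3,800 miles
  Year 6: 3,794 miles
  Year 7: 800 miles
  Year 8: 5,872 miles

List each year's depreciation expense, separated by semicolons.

Depreciable base = $797,755 − $149,500 = $648,255.
Rate = $648,255 / 28,185 miles = $23 per mile.
Year 1: 2,870 × $23 = $66,010. Book value $731,745.
Year 2: 1,465 × $23 = $33,695. Book value $698,050.
Year 3: 4,688 × $23 = $107,824. Book value $590,226.
Year 4: 4,896 × $23 = $112,608. Book value $477,618.
Year 5: 3,800 × $23 = $87,400. Book value $390,218.
Year 6: 3,794 × $23 = $87,262. Book value $302,956.
Year 7: 800 × $23 = $18,400. Book value $284,556.
Year 8: 5,872 × $23 = $135,056. Book value $149,500.

$66,010; $33,695; $107,824; $112,608; $87,400; $87,262; $18,400; $135,056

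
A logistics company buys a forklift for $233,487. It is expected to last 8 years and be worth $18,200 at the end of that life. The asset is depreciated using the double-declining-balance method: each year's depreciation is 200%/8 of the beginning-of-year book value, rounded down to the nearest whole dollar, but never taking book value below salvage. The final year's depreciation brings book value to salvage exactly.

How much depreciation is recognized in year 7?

Depreciable base = $233,487 − $18,200 = $215,287.
Year 1: ⌊$233,487 × 200%/8⌋ = $58,371. Book value $175,116.
Year 2: ⌊$175,116 × 200%/8⌋ = $43,779. Book value $131,337.
Year 3: ⌊$131,337 × 200%/8⌋ = $32,834. Book value $98,503.
Year 4: ⌊$98,503 × 200%/8⌋ = $24,625. Book value $73,878.
Year 5: ⌊$73,878 × 200%/8⌋ = $18,469. Book value $55,409.
Year 6: ⌊$55,409 × 200%/8⌋ = $13,852. Book value $41,557.
Year 7: ⌊$41,557 × 200%/8⌋ = $10,389. Book value $31,168.

$10,389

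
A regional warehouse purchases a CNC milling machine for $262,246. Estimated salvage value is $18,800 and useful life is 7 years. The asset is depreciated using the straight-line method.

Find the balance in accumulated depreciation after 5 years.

$173,890

Depreciable base = $262,246 − $18,800 = $243,446.
Annual expense = $243,446 / 7 = $34,778.
End of year 1: book value $227,468.
End of year 2: book value $192,690.
End of year 3: book value $157,912.
End of year 4: book value $123,134.
End of year 5: book value $88,356.
Accumulated through year 5 = $262,246 − $88,356 = $173,890.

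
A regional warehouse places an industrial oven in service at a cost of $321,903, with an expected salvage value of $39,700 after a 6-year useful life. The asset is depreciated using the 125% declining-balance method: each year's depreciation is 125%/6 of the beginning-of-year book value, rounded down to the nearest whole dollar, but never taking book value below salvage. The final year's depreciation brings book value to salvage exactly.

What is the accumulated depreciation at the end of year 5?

Depreciable base = $321,903 − $39,700 = $282,203.
Year 1: ⌊$321,903 × 125%/6⌋ = $67,063. Book value $254,840.
Year 2: ⌊$254,840 × 125%/6⌋ = $53,091. Book value $201,749.
Year 3: ⌊$201,749 × 125%/6⌋ = $42,031. Book value $159,718.
Year 4: ⌊$159,718 × 125%/6⌋ = $33,274. Book value $126,444.
Year 5: ⌊$126,444 × 125%/6⌋ = $26,342. Book value $100,102.
Accumulated through year 5 = $321,903 − $100,102 = $221,801.

$221,801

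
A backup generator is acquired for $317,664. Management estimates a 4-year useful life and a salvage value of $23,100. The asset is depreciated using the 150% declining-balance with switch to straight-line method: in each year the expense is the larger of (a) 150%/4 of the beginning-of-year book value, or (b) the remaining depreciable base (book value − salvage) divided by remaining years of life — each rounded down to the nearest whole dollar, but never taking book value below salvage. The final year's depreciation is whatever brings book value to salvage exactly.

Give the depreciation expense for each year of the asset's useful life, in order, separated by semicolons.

Depreciable base = $317,664 − $23,100 = $294,564.
Year 1: DB = ⌊$317,664 × 150%/4⌋ = $119,124; SL = ⌊$294,564/4⌋ = $73,641 → take DB $119,124. Book value $198,540.
Year 2: DB = ⌊$198,540 × 150%/4⌋ = $74,452; SL = ⌊$175,440/3⌋ = $58,480 → take DB $74,452. Book value $124,088.
Year 3: DB = ⌊$124,088 × 150%/4⌋ = $46,533; SL = ⌊$100,988/2⌋ = $50,494 → take SL $50,494. Book value $73,594.
Year 4 (final): $73,594 − $23,100 = $50,494. Book value $23,100.

$119,124; $74,452; $50,494; $50,494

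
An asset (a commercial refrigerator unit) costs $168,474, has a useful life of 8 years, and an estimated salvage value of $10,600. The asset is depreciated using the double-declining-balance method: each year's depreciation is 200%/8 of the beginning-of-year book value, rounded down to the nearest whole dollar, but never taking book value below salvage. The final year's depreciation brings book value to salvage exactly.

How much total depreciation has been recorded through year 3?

$97,398

Depreciable base = $168,474 − $10,600 = $157,874.
Year 1: ⌊$168,474 × 200%/8⌋ = $42,118. Book value $126,356.
Year 2: ⌊$126,356 × 200%/8⌋ = $31,589. Book value $94,767.
Year 3: ⌊$94,767 × 200%/8⌋ = $23,691. Book value $71,076.
Accumulated through year 3 = $168,474 − $71,076 = $97,398.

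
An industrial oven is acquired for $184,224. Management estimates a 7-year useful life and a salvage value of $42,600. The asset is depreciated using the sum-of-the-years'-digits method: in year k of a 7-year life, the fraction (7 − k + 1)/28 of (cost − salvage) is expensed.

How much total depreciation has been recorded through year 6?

$136,566

Depreciable base = $184,224 − $42,600 = $141,624.
Sum of the years' digits = 7+6+5+4+3+2+1 = 28.
Year 1: $141,624 × 7/28 = $35,406. Book value $148,818.
Year 2: $141,624 × 6/28 = $30,348. Book value $118,470.
Year 3: $141,624 × 5/28 = $25,290. Book value $93,180.
Year 4: $141,624 × 4/28 = $20,232. Book value $72,948.
Year 5: $141,624 × 3/28 = $15,174. Book value $57,774.
Year 6: $141,624 × 2/28 = $10,116. Book value $47,658.
Accumulated through year 6 = $184,224 − $47,658 = $136,566.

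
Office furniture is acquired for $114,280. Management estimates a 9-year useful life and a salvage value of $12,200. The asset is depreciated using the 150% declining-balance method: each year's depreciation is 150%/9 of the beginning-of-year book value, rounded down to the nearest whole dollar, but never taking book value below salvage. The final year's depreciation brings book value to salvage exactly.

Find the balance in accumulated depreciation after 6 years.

$76,006

Depreciable base = $114,280 − $12,200 = $102,080.
Year 1: ⌊$114,280 × 150%/9⌋ = $19,046. Book value $95,234.
Year 2: ⌊$95,234 × 150%/9⌋ = $15,872. Book value $79,362.
Year 3: ⌊$79,362 × 150%/9⌋ = $13,227. Book value $66,135.
Year 4: ⌊$66,135 × 150%/9⌋ = $11,022. Book value $55,113.
Year 5: ⌊$55,113 × 150%/9⌋ = $9,185. Book value $45,928.
Year 6: ⌊$45,928 × 150%/9⌋ = $7,654. Book value $38,274.
Accumulated through year 6 = $114,280 − $38,274 = $76,006.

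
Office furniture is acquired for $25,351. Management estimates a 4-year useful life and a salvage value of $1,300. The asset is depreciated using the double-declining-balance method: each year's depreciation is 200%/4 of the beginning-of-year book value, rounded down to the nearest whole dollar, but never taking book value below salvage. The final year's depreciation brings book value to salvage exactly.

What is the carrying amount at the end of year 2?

$6,338

Depreciable base = $25,351 − $1,300 = $24,051.
Year 1: ⌊$25,351 × 200%/4⌋ = $12,675. Book value $12,676.
Year 2: ⌊$12,676 × 200%/4⌋ = $6,338. Book value $6,338.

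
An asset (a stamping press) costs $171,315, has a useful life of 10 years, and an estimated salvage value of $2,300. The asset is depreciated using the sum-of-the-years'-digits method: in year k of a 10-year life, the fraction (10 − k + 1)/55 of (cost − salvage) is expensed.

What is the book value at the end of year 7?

Depreciable base = $171,315 − $2,300 = $169,015.
Sum of the years' digits = 10+9+8+7+6+5+4+3+2+1 = 55.
Year 1: $169,015 × 10/55 = $30,730. Book value $140,585.
Year 2: $169,015 × 9/55 = $27,657. Book value $112,928.
Year 3: $169,015 × 8/55 = $24,584. Book value $88,344.
Year 4: $169,015 × 7/55 = $21,511. Book value $66,833.
Year 5: $169,015 × 6/55 = $18,438. Book value $48,395.
Year 6: $169,015 × 5/55 = $15,365. Book value $33,030.
Year 7: $169,015 × 4/55 = $12,292. Book value $20,738.

$20,738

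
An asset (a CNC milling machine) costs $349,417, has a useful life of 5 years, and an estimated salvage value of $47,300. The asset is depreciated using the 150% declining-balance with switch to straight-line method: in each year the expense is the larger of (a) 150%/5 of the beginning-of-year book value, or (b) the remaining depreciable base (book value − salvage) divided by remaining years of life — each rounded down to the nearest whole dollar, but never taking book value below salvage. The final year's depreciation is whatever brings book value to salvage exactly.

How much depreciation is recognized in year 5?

$36,276

Depreciable base = $349,417 − $47,300 = $302,117.
Year 1: DB = ⌊$349,417 × 150%/5⌋ = $104,825; SL = ⌊$302,117/5⌋ = $60,423 → take DB $104,825. Book value $244,592.
Year 2: DB = ⌊$244,592 × 150%/5⌋ = $73,377; SL = ⌊$197,292/4⌋ = $49,323 → take DB $73,377. Book value $171,215.
Year 3: DB = ⌊$171,215 × 150%/5⌋ = $51,364; SL = ⌊$123,915/3⌋ = $41,305 → take DB $51,364. Book value $119,851.
Year 4: DB = ⌊$119,851 × 150%/5⌋ = $35,955; SL = ⌊$72,551/2⌋ = $36,275 → take SL $36,275. Book value $83,576.
Year 5 (final): $83,576 − $47,300 = $36,276. Book value $47,300.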